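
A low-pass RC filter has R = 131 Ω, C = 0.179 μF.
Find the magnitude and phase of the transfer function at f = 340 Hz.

Step 1 — Angular frequency: ω = 2π·340 = 2136 rad/s.
Step 2 — Transfer function: H(jω) = 1/(1 + jωRC).
Step 3 — Denominator: 1 + jωRC = 1 + j·2136·131·1.79e-07 = 1 + j0.05009.
Step 4 — H = 0.9975 - j0.04997.
Step 5 — Magnitude: |H| = 0.9987 (-0.0 dB); phase: φ = -2.9°.

|H| = 0.9987 (-0.0 dB), φ = -2.9°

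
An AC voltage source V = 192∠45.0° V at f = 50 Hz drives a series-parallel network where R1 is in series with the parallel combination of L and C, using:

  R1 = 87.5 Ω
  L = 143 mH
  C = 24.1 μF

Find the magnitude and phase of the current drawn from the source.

Step 1 — Angular frequency: ω = 2π·f = 2π·50 = 314.2 rad/s.
Step 2 — Component impedances:
  R1: Z = R = 87.5 Ω
  L: Z = jωL = j·314.2·0.143 = 0 + j44.92 Ω
  C: Z = 1/(jωC) = -j/(ω·C) = 0 - j132.1 Ω
Step 3 — Parallel branch: L || C = 1/(1/L + 1/C) = 0 + j68.08 Ω.
Step 4 — Series with R1: Z_total = R1 + (L || C) = 87.5 + j68.08 Ω = 110.9∠37.9° Ω.
Step 5 — Source phasor: V = 192∠45.0° V = 135.8 + j135.8 V.
Step 6 — Ohm's law: I = V / Z_total = (135.8 + j135.8) / (87.5 + j68.08) = 1.718 + j0.2145 A.
Step 7 — Convert to polar: |I| = 1.732 A, ∠I = 7.1°.

I = 1.732∠7.1° A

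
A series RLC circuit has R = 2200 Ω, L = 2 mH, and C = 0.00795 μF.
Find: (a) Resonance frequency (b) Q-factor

Step 1 — Resonance condition Im(Z)=0 gives ω₀ = 1/√(LC).
Step 2 — ω₀ = 1/√(0.002·7.95e-09) = 2.508e+05 rad/s.
Step 3 — f₀ = ω₀/(2π) = 3.991e+04 Hz.
Step 4 — Series Q: Q = ω₀L/R = 2.508e+05·0.002/2200 = 0.228.

(a) f₀ = 3.991e+04 Hz  (b) Q = 0.228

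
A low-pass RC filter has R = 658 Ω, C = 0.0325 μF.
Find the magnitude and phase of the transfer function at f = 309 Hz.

Step 1 — Angular frequency: ω = 2π·309 = 1942 rad/s.
Step 2 — Transfer function: H(jω) = 1/(1 + jωRC).
Step 3 — Denominator: 1 + jωRC = 1 + j·1942·658·3.25e-08 = 1 + j0.04152.
Step 4 — H = 0.9983 - j0.04145.
Step 5 — Magnitude: |H| = 0.9991 (-0.0 dB); phase: φ = -2.4°.

|H| = 0.9991 (-0.0 dB), φ = -2.4°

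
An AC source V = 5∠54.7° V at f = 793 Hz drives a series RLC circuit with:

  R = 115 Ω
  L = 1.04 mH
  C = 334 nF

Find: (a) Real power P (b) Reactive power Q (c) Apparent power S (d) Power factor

Step 1 — Angular frequency: ω = 2π·f = 2π·793 = 4983 rad/s.
Step 2 — Component impedances:
  R: Z = R = 115 Ω
  L: Z = jωL = j·4983·0.00104 = 0 + j5.182 Ω
  C: Z = 1/(jωC) = -j/(ω·C) = 0 - j600.9 Ω
Step 3 — Series combination: Z_total = R + L + C = 115 - j595.7 Ω = 606.7∠-79.1° Ω.
Step 4 — Source phasor: V = 5∠54.7° V = 2.889 + j4.081 V.
Step 5 — Current: I = V / Z = -0.005701 + j0.005951 A = 0.008241∠133.8° A.
Step 6 — Complex power: S = V·I* = 0.00781 - j0.04046 VA.
Step 7 — Real power: P = Re(S) = 0.00781 W.
Step 8 — Reactive power: Q = Im(S) = -0.04046 VAR.
Step 9 — Apparent power: |S| = 0.04121 VA.
Step 10 — Power factor: PF = P/|S| = 0.1895 (leading).

(a) P = 0.00781 W  (b) Q = -0.04046 VAR  (c) S = 0.04121 VA  (d) PF = 0.1895 (leading)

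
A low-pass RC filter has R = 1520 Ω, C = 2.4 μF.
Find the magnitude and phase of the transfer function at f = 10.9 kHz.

Step 1 — Angular frequency: ω = 2π·1.09e+04 = 6.849e+04 rad/s.
Step 2 — Transfer function: H(jω) = 1/(1 + jωRC).
Step 3 — Denominator: 1 + jωRC = 1 + j·6.849e+04·1520·2.4e-06 = 1 + j249.8.
Step 4 — H = 1.602e-05 - j0.004003.
Step 5 — Magnitude: |H| = 0.004003 (-48.0 dB); phase: φ = -89.8°.

|H| = 0.004003 (-48.0 dB), φ = -89.8°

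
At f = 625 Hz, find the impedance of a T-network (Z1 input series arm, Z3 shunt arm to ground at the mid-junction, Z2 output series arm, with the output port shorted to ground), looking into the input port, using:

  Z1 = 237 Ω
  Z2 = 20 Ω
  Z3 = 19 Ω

Step 1 — Angular frequency: ω = 2π·f = 2π·625 = 3927 rad/s.
Step 2 — Component impedances:
  Z1: Z = R = 237 Ω
  Z2: Z = R = 20 Ω
  Z3: Z = R = 19 Ω
Step 3 — With the output port shorted to ground, the output series arm Z2 runs from the junction to ground; the shunt arm Z3 also runs from the junction to ground. They appear in parallel: Z3 || Z2 = 9.744 Ω.
Step 4 — Series with input arm Z1: Z_in = Z1 + (Z3 || Z2) = 246.7 Ω = 246.7∠0.0° Ω.

Z = 246.7 Ω = 246.7∠0.0° Ω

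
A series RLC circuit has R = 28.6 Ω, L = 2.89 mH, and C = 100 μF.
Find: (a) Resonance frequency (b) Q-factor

Step 1 — Resonance condition Im(Z)=0 gives ω₀ = 1/√(LC).
Step 2 — ω₀ = 1/√(0.00289·0.0001) = 1860 rad/s.
Step 3 — f₀ = ω₀/(2π) = 296.1 Hz.
Step 4 — Series Q: Q = ω₀L/R = 1860·0.00289/28.6 = 0.188.

(a) f₀ = 296.1 Hz  (b) Q = 0.188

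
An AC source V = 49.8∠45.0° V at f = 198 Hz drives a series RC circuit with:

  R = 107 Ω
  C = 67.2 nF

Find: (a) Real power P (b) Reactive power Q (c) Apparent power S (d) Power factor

Step 1 — Angular frequency: ω = 2π·f = 2π·198 = 1244 rad/s.
Step 2 — Component impedances:
  R: Z = R = 107 Ω
  C: Z = 1/(jωC) = -j/(ω·C) = 0 - j1.196e+04 Ω
Step 3 — Series combination: Z_total = R + C = 107 - j1.196e+04 Ω = 1.196e+04∠-89.5° Ω.
Step 4 — Source phasor: V = 49.8∠45.0° V = 35.21 + j35.21 V.
Step 5 — Current: I = V / Z = -0.002917 + j0.00297 A = 0.004163∠134.5° A.
Step 6 — Complex power: S = V·I* = 0.001855 - j0.2073 VA.
Step 7 — Real power: P = Re(S) = 0.001855 W.
Step 8 — Reactive power: Q = Im(S) = -0.2073 VAR.
Step 9 — Apparent power: |S| = 0.2073 VA.
Step 10 — Power factor: PF = P/|S| = 0.008945 (leading).

(a) P = 0.001855 W  (b) Q = -0.2073 VAR  (c) S = 0.2073 VA  (d) PF = 0.008945 (leading)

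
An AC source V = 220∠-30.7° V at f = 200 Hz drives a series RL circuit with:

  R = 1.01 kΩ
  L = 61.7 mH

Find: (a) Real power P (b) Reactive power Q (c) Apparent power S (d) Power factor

Step 1 — Angular frequency: ω = 2π·f = 2π·200 = 1257 rad/s.
Step 2 — Component impedances:
  R: Z = R = 1010 Ω
  L: Z = jωL = j·1257·0.0617 = 0 + j77.53 Ω
Step 3 — Series combination: Z_total = R + L = 1010 + j77.53 Ω = 1013∠4.4° Ω.
Step 4 — Source phasor: V = 220∠-30.7° V = 189.2 - j112.3 V.
Step 5 — Current: I = V / Z = 0.1777 - j0.1248 A = 0.2172∠-35.1° A.
Step 6 — Complex power: S = V·I* = 47.64 + j3.657 VA.
Step 7 — Real power: P = Re(S) = 47.64 W.
Step 8 — Reactive power: Q = Im(S) = 3.657 VAR.
Step 9 — Apparent power: |S| = 47.78 VA.
Step 10 — Power factor: PF = P/|S| = 0.9971 (lagging).

(a) P = 47.64 W  (b) Q = 3.657 VAR  (c) S = 47.78 VA  (d) PF = 0.9971 (lagging)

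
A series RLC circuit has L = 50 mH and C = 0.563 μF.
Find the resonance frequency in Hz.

Step 1 — Resonance condition Im(Z)=0 gives ω₀ = 1/√(LC).
Step 2 — ω₀ = 1/√(0.05·5.63e-07) = 5960 rad/s.
Step 3 — f₀ = ω₀/(2π) = 948.6 Hz.

f₀ = 948.6 Hz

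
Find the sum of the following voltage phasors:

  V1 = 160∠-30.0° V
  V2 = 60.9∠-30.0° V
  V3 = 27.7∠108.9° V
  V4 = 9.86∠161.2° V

Step 1 — Convert each phasor to rectangular form:
  V1 = 160·(cos(-30.0°) + j·sin(-30.0°)) = 138.6 - j80 V
  V2 = 60.9·(cos(-30.0°) + j·sin(-30.0°)) = 52.74 - j30.45 V
  V3 = 27.7·(cos(108.9°) + j·sin(108.9°)) = -8.973 + j26.21 V
  V4 = 9.86·(cos(161.2°) + j·sin(161.2°)) = -9.334 + j3.178 V
Step 2 — Sum components: V_total = 173 - j81.07 V.
Step 3 — Convert to polar: |V_total| = 191.1 V, ∠V_total = -25.1°.

V_total = 191.1∠-25.1° V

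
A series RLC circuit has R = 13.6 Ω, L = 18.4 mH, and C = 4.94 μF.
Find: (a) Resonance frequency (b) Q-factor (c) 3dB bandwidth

Step 1 — Resonance condition Im(Z)=0 gives ω₀ = 1/√(LC).
Step 2 — ω₀ = 1/√(0.0184·4.94e-06) = 3317 rad/s.
Step 3 — f₀ = ω₀/(2π) = 527.9 Hz.
Step 4 — Series Q: Q = ω₀L/R = 3317·0.0184/13.6 = 4.488.
Step 5 — 3dB bandwidth: Δω = ω₀/Q = 739.1 rad/s; BW = Δω/(2π) = 117.6 Hz.

(a) f₀ = 527.9 Hz  (b) Q = 4.488  (c) BW = 117.6 Hz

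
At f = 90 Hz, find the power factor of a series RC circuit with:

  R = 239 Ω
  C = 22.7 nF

Step 1 — Angular frequency: ω = 2π·f = 2π·90 = 565.5 rad/s.
Step 2 — Component impedances:
  R: Z = R = 239 Ω
  C: Z = 1/(jωC) = -j/(ω·C) = 0 - j7.79e+04 Ω
Step 3 — Series combination: Z_total = R + C = 239 - j7.79e+04 Ω = 7.79e+04∠-89.8° Ω.
Step 4 — Power factor: PF = cos(φ) = Re(Z)/|Z| = 239/7.79e+04 = 0.003068.
Step 5 — Type: Im(Z) = -7.79e+04 ⇒ leading (phase φ = -89.8°).

PF = 0.003068 (leading, φ = -89.8°)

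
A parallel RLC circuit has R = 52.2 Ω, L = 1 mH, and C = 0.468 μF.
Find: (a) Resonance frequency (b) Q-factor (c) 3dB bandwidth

Step 1 — Resonance: ω₀ = 1/√(LC) = 1/√(0.001·4.68e-07) = 4.623e+04 rad/s.
Step 2 — f₀ = ω₀/(2π) = 7357 Hz.
Step 3 — Parallel Q: Q = R/(ω₀L) = 52.2/(4.623e+04·0.001) = 1.129.
Step 4 — Bandwidth: Δω = ω₀/Q = 4.093e+04 rad/s; BW = Δω/(2π) = 6515 Hz.

(a) f₀ = 7357 Hz  (b) Q = 1.129  (c) BW = 6515 Hz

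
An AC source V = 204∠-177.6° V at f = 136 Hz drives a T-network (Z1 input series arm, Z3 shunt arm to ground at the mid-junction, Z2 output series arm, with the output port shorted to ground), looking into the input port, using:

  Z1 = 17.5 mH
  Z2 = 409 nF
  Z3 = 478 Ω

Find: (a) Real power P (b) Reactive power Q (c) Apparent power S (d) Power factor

Step 1 — Angular frequency: ω = 2π·f = 2π·136 = 854.5 rad/s.
Step 2 — Component impedances:
  Z1: Z = jωL = j·854.5·0.0175 = 0 + j14.95 Ω
  Z2: Z = 1/(jωC) = -j/(ω·C) = 0 - j2861 Ω
  Z3: Z = R = 478 Ω
Step 3 — With the output port shorted to ground, the output series arm Z2 runs from the junction to ground; the shunt arm Z3 also runs from the junction to ground. They appear in parallel: Z3 || Z2 = 465 - j77.69 Ω.
Step 4 — Series with input arm Z1: Z_in = Z1 + (Z3 || Z2) = 465 - j62.73 Ω = 469.2∠-7.7° Ω.
Step 5 — Source phasor: V = 204∠-177.6° V = -203.8 - j8.543 V.
Step 6 — Current: I = V / Z = -0.428 - j0.07611 A = 0.4348∠-169.9° A.
Step 7 — Complex power: S = V·I* = 87.89 - j11.86 VA.
Step 8 — Real power: P = Re(S) = 87.89 W.
Step 9 — Reactive power: Q = Im(S) = -11.86 VAR.
Step 10 — Apparent power: |S| = 88.69 VA.
Step 11 — Power factor: PF = P/|S| = 0.991 (leading).

(a) P = 87.89 W  (b) Q = -11.86 VAR  (c) S = 88.69 VA  (d) PF = 0.991 (leading)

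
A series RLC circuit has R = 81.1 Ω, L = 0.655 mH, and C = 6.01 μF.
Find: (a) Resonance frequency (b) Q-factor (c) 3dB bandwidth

Step 1 — Resonance: ω₀ = 1/√(LC) = 1/√(0.000655·6.01e-06) = 1.594e+04 rad/s.
Step 2 — f₀ = ω₀/(2π) = 2537 Hz.
Step 3 — Series Q: Q = ω₀L/R = 1.594e+04·0.000655/81.1 = 0.1287.
Step 4 — Bandwidth: Δω = ω₀/Q = 1.238e+05 rad/s; BW = Δω/(2π) = 1.971e+04 Hz.

(a) f₀ = 2537 Hz  (b) Q = 0.1287  (c) BW = 1.971e+04 Hz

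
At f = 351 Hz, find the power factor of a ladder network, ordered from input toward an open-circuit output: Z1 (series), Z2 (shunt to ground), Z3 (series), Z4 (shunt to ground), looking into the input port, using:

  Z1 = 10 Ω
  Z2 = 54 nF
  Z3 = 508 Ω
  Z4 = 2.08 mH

Step 1 — Angular frequency: ω = 2π·f = 2π·351 = 2205 rad/s.
Step 2 — Component impedances:
  Z1: Z = R = 10 Ω
  Z2: Z = 1/(jωC) = -j/(ω·C) = 0 - j8397 Ω
  Z3: Z = R = 508 Ω
  Z4: Z = jωL = j·2205·0.00208 = 0 + j4.587 Ω
Step 3 — Ladder network (open output): work backward from the far end, alternating series and parallel combinations. Z_in = 516.7 - j26.08 Ω = 517.4∠-2.9° Ω.
Step 4 — Power factor: PF = cos(φ) = Re(Z)/|Z| = 516.7/517.36 = 0.9987.
Step 5 — Type: Im(Z) = -26.08 ⇒ leading (phase φ = -2.9°).

PF = 0.9987 (leading, φ = -2.9°)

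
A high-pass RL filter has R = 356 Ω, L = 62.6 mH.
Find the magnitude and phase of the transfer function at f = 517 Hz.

Step 1 — Angular frequency: ω = 2π·517 = 3248 rad/s.
Step 2 — Transfer function: H(jω) = jωL/(R + jωL).
Step 3 — Numerator jωL = j·203.4; denominator R + jωL = 356 + j203.4.
Step 4 — H = 0.246 + j0.4307.
Step 5 — Magnitude: |H| = 0.496 (-6.1 dB); phase: φ = 60.3°.

|H| = 0.496 (-6.1 dB), φ = 60.3°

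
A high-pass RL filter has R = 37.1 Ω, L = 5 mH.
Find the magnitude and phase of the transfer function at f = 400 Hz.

Step 1 — Angular frequency: ω = 2π·400 = 2513 rad/s.
Step 2 — Transfer function: H(jω) = jωL/(R + jωL).
Step 3 — Numerator jωL = j·12.57; denominator R + jωL = 37.1 + j12.57.
Step 4 — H = 0.1029 + j0.3039.
Step 5 — Magnitude: |H| = 0.3208 (-9.9 dB); phase: φ = 71.3°.

|H| = 0.3208 (-9.9 dB), φ = 71.3°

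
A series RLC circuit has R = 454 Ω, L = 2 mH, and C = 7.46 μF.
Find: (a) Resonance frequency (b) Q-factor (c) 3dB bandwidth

Step 1 — Resonance condition Im(Z)=0 gives ω₀ = 1/√(LC).
Step 2 — ω₀ = 1/√(0.002·7.46e-06) = 8187 rad/s.
Step 3 — f₀ = ω₀/(2π) = 1303 Hz.
Step 4 — Series Q: Q = ω₀L/R = 8187·0.002/454 = 0.03607.
Step 5 — 3dB bandwidth: Δω = ω₀/Q = 2.27e+05 rad/s; BW = Δω/(2π) = 3.613e+04 Hz.

(a) f₀ = 1303 Hz  (b) Q = 0.03607  (c) BW = 3.613e+04 Hz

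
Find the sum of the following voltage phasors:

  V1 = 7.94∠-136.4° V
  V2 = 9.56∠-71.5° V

Step 1 — Convert each phasor to rectangular form:
  V1 = 7.94·(cos(-136.4°) + j·sin(-136.4°)) = -5.75 - j5.476 V
  V2 = 9.56·(cos(-71.5°) + j·sin(-71.5°)) = 3.033 - j9.066 V
Step 2 — Sum components: V_total = -2.716 - j14.54 V.
Step 3 — Convert to polar: |V_total| = 14.79 V, ∠V_total = -100.6°.

V_total = 14.79∠-100.6° V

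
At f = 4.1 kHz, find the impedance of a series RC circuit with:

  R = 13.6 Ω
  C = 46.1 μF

Step 1 — Angular frequency: ω = 2π·f = 2π·4100 = 2.576e+04 rad/s.
Step 2 — Component impedances:
  R: Z = R = 13.6 Ω
  C: Z = 1/(jωC) = -j/(ω·C) = 0 - j0.842 Ω
Step 3 — Series combination: Z_total = R + C = 13.6 - j0.842 Ω = 13.63∠-3.5° Ω.

Z = 13.6 - j0.842 Ω = 13.63∠-3.5° Ω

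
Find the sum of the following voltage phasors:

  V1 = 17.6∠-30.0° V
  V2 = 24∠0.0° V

Step 1 — Convert each phasor to rectangular form:
  V1 = 17.6·(cos(-30.0°) + j·sin(-30.0°)) = 15.24 - j8.8 V
  V2 = 24·(cos(0.0°) + j·sin(0.0°)) = 24 V
Step 2 — Sum components: V_total = 39.24 - j8.8 V.
Step 3 — Convert to polar: |V_total| = 40.22 V, ∠V_total = -12.6°.

V_total = 40.22∠-12.6° V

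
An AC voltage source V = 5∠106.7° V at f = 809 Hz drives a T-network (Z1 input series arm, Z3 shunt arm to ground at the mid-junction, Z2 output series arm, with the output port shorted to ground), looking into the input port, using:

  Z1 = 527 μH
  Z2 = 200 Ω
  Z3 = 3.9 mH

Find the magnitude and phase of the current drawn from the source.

Step 1 — Angular frequency: ω = 2π·f = 2π·809 = 5083 rad/s.
Step 2 — Component impedances:
  Z1: Z = jωL = j·5083·0.000527 = 0 + j2.679 Ω
  Z2: Z = R = 200 Ω
  Z3: Z = jωL = j·5083·0.0039 = 0 + j19.82 Ω
Step 3 — With the output port shorted to ground, the output series arm Z2 runs from the junction to ground; the shunt arm Z3 also runs from the junction to ground. They appear in parallel: Z3 || Z2 = 1.946 + j19.63 Ω.
Step 4 — Series with input arm Z1: Z_in = Z1 + (Z3 || Z2) = 1.946 + j22.31 Ω = 22.39∠85.0° Ω.
Step 5 — Source phasor: V = 5∠106.7° V = -1.437 + j4.789 V.
Step 6 — Ohm's law: I = V / Z_total = (-1.437 + j4.789) / (1.946 + j22.31) = 0.2075 + j0.0825 A.
Step 7 — Convert to polar: |I| = 0.2233 A, ∠I = 21.7°.

I = 0.2233∠21.7° A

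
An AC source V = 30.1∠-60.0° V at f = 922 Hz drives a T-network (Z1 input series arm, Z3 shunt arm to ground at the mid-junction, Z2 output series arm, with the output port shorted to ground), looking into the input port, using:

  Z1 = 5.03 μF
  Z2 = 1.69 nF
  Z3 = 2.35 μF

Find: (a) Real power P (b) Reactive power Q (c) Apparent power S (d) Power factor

Step 1 — Angular frequency: ω = 2π·f = 2π·922 = 5793 rad/s.
Step 2 — Component impedances:
  Z1: Z = 1/(jωC) = -j/(ω·C) = 0 - j34.32 Ω
  Z2: Z = 1/(jωC) = -j/(ω·C) = 0 - j1.021e+05 Ω
  Z3: Z = 1/(jωC) = -j/(ω·C) = 0 - j73.45 Ω
Step 3 — With the output port shorted to ground, the output series arm Z2 runs from the junction to ground; the shunt arm Z3 also runs from the junction to ground. They appear in parallel: Z3 || Z2 = 0 - j73.4 Ω.
Step 4 — Series with input arm Z1: Z_in = Z1 + (Z3 || Z2) = 0 - j107.7 Ω = 107.7∠-90.0° Ω.
Step 5 — Source phasor: V = 30.1∠-60.0° V = 15.05 - j26.07 V.
Step 6 — Current: I = V / Z = 0.242 + j0.1397 A = 0.2794∠30.0° A.
Step 7 — Complex power: S = V·I* = 0 - j8.411 VA.
Step 8 — Real power: P = Re(S) = 0 W.
Step 9 — Reactive power: Q = Im(S) = -8.411 VAR.
Step 10 — Apparent power: |S| = 8.411 VA.
Step 11 — Power factor: PF = P/|S| = 0 (leading).

(a) P = 0 W  (b) Q = -8.411 VAR  (c) S = 8.411 VA  (d) PF = 0 (leading)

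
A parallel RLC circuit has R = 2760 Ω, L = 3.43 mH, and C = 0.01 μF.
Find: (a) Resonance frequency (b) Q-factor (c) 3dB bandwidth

Step 1 — Resonance: ω₀ = 1/√(LC) = 1/√(0.00343·1e-08) = 1.707e+05 rad/s.
Step 2 — f₀ = ω₀/(2π) = 2.718e+04 Hz.
Step 3 — Parallel Q: Q = R/(ω₀L) = 2760/(1.707e+05·0.00343) = 4.713.
Step 4 — Bandwidth: Δω = ω₀/Q = 3.623e+04 rad/s; BW = Δω/(2π) = 5766 Hz.

(a) f₀ = 2.718e+04 Hz  (b) Q = 4.713  (c) BW = 5766 Hz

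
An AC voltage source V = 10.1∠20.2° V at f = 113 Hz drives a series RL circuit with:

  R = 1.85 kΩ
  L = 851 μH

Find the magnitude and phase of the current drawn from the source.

Step 1 — Angular frequency: ω = 2π·f = 2π·113 = 710 rad/s.
Step 2 — Component impedances:
  R: Z = R = 1850 Ω
  L: Z = jωL = j·710·0.000851 = 0 + j0.6042 Ω
Step 3 — Series combination: Z_total = R + L = 1850 + j0.6042 Ω = 1850∠0.0° Ω.
Step 4 — Source phasor: V = 10.1∠20.2° V = 9.479 + j3.488 V.
Step 5 — Ohm's law: I = V / Z_total = (9.479 + j3.488) / (1850 + j0.6042) = 0.005124 + j0.001883 A.
Step 6 — Convert to polar: |I| = 0.005459 A, ∠I = 20.2°.

I = 0.005459∠20.2° A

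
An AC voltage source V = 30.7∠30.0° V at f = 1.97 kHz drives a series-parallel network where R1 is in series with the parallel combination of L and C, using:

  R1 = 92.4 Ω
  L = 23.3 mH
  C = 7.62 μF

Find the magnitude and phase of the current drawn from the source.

Step 1 — Angular frequency: ω = 2π·f = 2π·1970 = 1.238e+04 rad/s.
Step 2 — Component impedances:
  R1: Z = R = 92.4 Ω
  L: Z = jωL = j·1.238e+04·0.0233 = 0 + j288.4 Ω
  C: Z = 1/(jωC) = -j/(ω·C) = 0 - j10.6 Ω
Step 3 — Parallel branch: L || C = 1/(1/L + 1/C) = 0 - j11.01 Ω.
Step 4 — Series with R1: Z_total = R1 + (L || C) = 92.4 - j11.01 Ω = 93.05∠-6.8° Ω.
Step 5 — Source phasor: V = 30.7∠30.0° V = 26.59 + j15.35 V.
Step 6 — Ohm's law: I = V / Z_total = (26.59 + j15.35) / (92.4 - j11.01) = 0.2642 + j0.1976 A.
Step 7 — Convert to polar: |I| = 0.3299 A, ∠I = 36.8°.

I = 0.3299∠36.8° A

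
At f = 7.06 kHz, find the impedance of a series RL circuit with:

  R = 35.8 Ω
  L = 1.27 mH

Step 1 — Angular frequency: ω = 2π·f = 2π·7060 = 4.436e+04 rad/s.
Step 2 — Component impedances:
  R: Z = R = 35.8 Ω
  L: Z = jωL = j·4.436e+04·0.00127 = 0 + j56.34 Ω
Step 3 — Series combination: Z_total = R + L = 35.8 + j56.34 Ω = 66.75∠57.6° Ω.

Z = 35.8 + j56.34 Ω = 66.75∠57.6° Ω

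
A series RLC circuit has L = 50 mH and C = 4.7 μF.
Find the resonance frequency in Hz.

Step 1 — Resonance condition Im(Z)=0 gives ω₀ = 1/√(LC).
Step 2 — ω₀ = 1/√(0.05·4.7e-06) = 2063 rad/s.
Step 3 — f₀ = ω₀/(2π) = 328.3 Hz.

f₀ = 328.3 Hz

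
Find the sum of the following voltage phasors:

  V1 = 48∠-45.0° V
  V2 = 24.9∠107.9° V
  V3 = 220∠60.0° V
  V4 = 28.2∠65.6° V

Step 1 — Convert each phasor to rectangular form:
  V1 = 48·(cos(-45.0°) + j·sin(-45.0°)) = 33.94 - j33.94 V
  V2 = 24.9·(cos(107.9°) + j·sin(107.9°)) = -7.653 + j23.69 V
  V3 = 220·(cos(60.0°) + j·sin(60.0°)) = 110 + j190.5 V
  V4 = 28.2·(cos(65.6°) + j·sin(65.6°)) = 11.65 + j25.68 V
Step 2 — Sum components: V_total = 147.9 + j206 V.
Step 3 — Convert to polar: |V_total| = 253.6 V, ∠V_total = 54.3°.

V_total = 253.6∠54.3° V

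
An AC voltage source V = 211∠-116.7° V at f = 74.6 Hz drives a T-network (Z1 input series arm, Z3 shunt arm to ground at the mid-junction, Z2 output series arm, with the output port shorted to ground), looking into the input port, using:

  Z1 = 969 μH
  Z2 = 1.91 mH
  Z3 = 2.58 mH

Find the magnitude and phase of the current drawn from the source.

Step 1 — Angular frequency: ω = 2π·f = 2π·74.6 = 468.7 rad/s.
Step 2 — Component impedances:
  Z1: Z = jωL = j·468.7·0.000969 = 0 + j0.4542 Ω
  Z2: Z = jωL = j·468.7·0.00191 = 0 + j0.8953 Ω
  Z3: Z = jωL = j·468.7·0.00258 = 0 + j1.209 Ω
Step 3 — With the output port shorted to ground, the output series arm Z2 runs from the junction to ground; the shunt arm Z3 also runs from the junction to ground. They appear in parallel: Z3 || Z2 = 0 + j0.5144 Ω.
Step 4 — Series with input arm Z1: Z_in = Z1 + (Z3 || Z2) = 0 + j0.9686 Ω = 0.9686∠90.0° Ω.
Step 5 — Source phasor: V = 211∠-116.7° V = -94.81 - j188.5 V.
Step 6 — Ohm's law: I = V / Z_total = (-94.81 - j188.5) / (0 + j0.9686) = -194.6 + j97.88 A.
Step 7 — Convert to polar: |I| = 217.8 A, ∠I = 153.3°.

I = 217.8∠153.3° A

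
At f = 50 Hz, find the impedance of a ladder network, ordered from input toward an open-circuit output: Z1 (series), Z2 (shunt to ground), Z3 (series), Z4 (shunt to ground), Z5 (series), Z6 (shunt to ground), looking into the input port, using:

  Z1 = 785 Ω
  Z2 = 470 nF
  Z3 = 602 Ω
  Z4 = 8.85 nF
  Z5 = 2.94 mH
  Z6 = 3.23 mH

Step 1 — Angular frequency: ω = 2π·f = 2π·50 = 314.2 rad/s.
Step 2 — Component impedances:
  Z1: Z = R = 785 Ω
  Z2: Z = 1/(jωC) = -j/(ω·C) = 0 - j6773 Ω
  Z3: Z = R = 602 Ω
  Z4: Z = 1/(jωC) = -j/(ω·C) = 0 - j3.597e+05 Ω
  Z5: Z = jωL = j·314.2·0.00294 = 0 + j0.9236 Ω
  Z6: Z = jωL = j·314.2·0.00323 = 0 + j1.015 Ω
Step 3 — Ladder network (open output): work backward from the far end, alternating series and parallel combinations. Z_in = 1383 - j51.2 Ω = 1384∠-2.1° Ω.

Z = 1383 - j51.2 Ω = 1384∠-2.1° Ω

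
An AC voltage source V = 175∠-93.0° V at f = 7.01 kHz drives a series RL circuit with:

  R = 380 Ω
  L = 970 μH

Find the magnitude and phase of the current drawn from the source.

Step 1 — Angular frequency: ω = 2π·f = 2π·7010 = 4.405e+04 rad/s.
Step 2 — Component impedances:
  R: Z = R = 380 Ω
  L: Z = jωL = j·4.405e+04·0.00097 = 0 + j42.72 Ω
Step 3 — Series combination: Z_total = R + L = 380 + j42.72 Ω = 382.4∠6.4° Ω.
Step 4 — Source phasor: V = 175∠-93.0° V = -9.159 - j174.8 V.
Step 5 — Ohm's law: I = V / Z_total = (-9.159 - j174.8) / (380 + j42.72) = -0.07486 - j0.4515 A.
Step 6 — Convert to polar: |I| = 0.4576 A, ∠I = -99.4°.

I = 0.4576∠-99.4° A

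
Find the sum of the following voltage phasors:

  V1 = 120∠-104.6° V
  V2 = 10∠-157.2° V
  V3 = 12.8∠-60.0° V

Step 1 — Convert each phasor to rectangular form:
  V1 = 120·(cos(-104.6°) + j·sin(-104.6°)) = -30.25 - j116.1 V
  V2 = 10·(cos(-157.2°) + j·sin(-157.2°)) = -9.219 - j3.875 V
  V3 = 12.8·(cos(-60.0°) + j·sin(-60.0°)) = 6.4 - j11.09 V
Step 2 — Sum components: V_total = -33.07 - j131.1 V.
Step 3 — Convert to polar: |V_total| = 135.2 V, ∠V_total = -104.2°.

V_total = 135.2∠-104.2° V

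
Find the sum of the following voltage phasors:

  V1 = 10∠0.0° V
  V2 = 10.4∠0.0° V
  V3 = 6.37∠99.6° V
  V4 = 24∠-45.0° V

Step 1 — Convert each phasor to rectangular form:
  V1 = 10·(cos(0.0°) + j·sin(0.0°)) = 10 V
  V2 = 10.4·(cos(0.0°) + j·sin(0.0°)) = 10.4 V
  V3 = 6.37·(cos(99.6°) + j·sin(99.6°)) = -1.062 + j6.281 V
  V4 = 24·(cos(-45.0°) + j·sin(-45.0°)) = 16.97 - j16.97 V
Step 2 — Sum components: V_total = 36.31 - j10.69 V.
Step 3 — Convert to polar: |V_total| = 37.85 V, ∠V_total = -16.4°.

V_total = 37.85∠-16.4° V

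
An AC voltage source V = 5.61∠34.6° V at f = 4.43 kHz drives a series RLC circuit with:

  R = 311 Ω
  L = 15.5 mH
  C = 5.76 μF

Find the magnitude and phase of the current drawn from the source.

Step 1 — Angular frequency: ω = 2π·f = 2π·4430 = 2.783e+04 rad/s.
Step 2 — Component impedances:
  R: Z = R = 311 Ω
  L: Z = jωL = j·2.783e+04·0.0155 = 0 + j431.4 Ω
  C: Z = 1/(jωC) = -j/(ω·C) = 0 - j6.237 Ω
Step 3 — Series combination: Z_total = R + L + C = 311 + j425.2 Ω = 526.8∠53.8° Ω.
Step 4 — Source phasor: V = 5.61∠34.6° V = 4.618 + j3.186 V.
Step 5 — Ohm's law: I = V / Z_total = (4.618 + j3.186) / (311 + j425.2) = 0.01006 - j0.003505 A.
Step 6 — Convert to polar: |I| = 0.01065 A, ∠I = -19.2°.

I = 0.01065∠-19.2° A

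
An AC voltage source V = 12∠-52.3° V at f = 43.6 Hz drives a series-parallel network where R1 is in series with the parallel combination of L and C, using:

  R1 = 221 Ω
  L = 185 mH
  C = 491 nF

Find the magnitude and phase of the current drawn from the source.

Step 1 — Angular frequency: ω = 2π·f = 2π·43.6 = 273.9 rad/s.
Step 2 — Component impedances:
  R1: Z = R = 221 Ω
  L: Z = jωL = j·273.9·0.185 = 0 + j50.68 Ω
  C: Z = 1/(jωC) = -j/(ω·C) = 0 - j7435 Ω
Step 3 — Parallel branch: L || C = 1/(1/L + 1/C) = 0 + j51.03 Ω.
Step 4 — Series with R1: Z_total = R1 + (L || C) = 221 + j51.03 Ω = 226.8∠13.0° Ω.
Step 5 — Source phasor: V = 12∠-52.3° V = 7.338 - j9.495 V.
Step 6 — Ohm's law: I = V / Z_total = (7.338 - j9.495) / (221 + j51.03) = 0.02211 - j0.04807 A.
Step 7 — Convert to polar: |I| = 0.05291 A, ∠I = -65.3°.

I = 0.05291∠-65.3° A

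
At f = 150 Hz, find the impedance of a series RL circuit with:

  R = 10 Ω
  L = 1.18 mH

Step 1 — Angular frequency: ω = 2π·f = 2π·150 = 942.5 rad/s.
Step 2 — Component impedances:
  R: Z = R = 10 Ω
  L: Z = jωL = j·942.5·0.00118 = 0 + j1.112 Ω
Step 3 — Series combination: Z_total = R + L = 10 + j1.112 Ω = 10.06∠6.3° Ω.

Z = 10 + j1.112 Ω = 10.06∠6.3° Ω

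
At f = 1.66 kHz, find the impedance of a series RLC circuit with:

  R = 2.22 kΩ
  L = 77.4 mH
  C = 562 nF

Step 1 — Angular frequency: ω = 2π·f = 2π·1660 = 1.043e+04 rad/s.
Step 2 — Component impedances:
  R: Z = R = 2220 Ω
  L: Z = jωL = j·1.043e+04·0.0774 = 0 + j807.3 Ω
  C: Z = 1/(jωC) = -j/(ω·C) = 0 - j170.6 Ω
Step 3 — Series combination: Z_total = R + L + C = 2220 + j636.7 Ω = 2309∠16.0° Ω.

Z = 2220 + j636.7 Ω = 2309∠16.0° Ω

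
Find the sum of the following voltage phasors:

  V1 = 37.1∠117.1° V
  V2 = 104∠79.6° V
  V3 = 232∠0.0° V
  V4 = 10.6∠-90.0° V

Step 1 — Convert each phasor to rectangular form:
  V1 = 37.1·(cos(117.1°) + j·sin(117.1°)) = -16.9 + j33.03 V
  V2 = 104·(cos(79.6°) + j·sin(79.6°)) = 18.77 + j102.3 V
  V3 = 232·(cos(0.0°) + j·sin(0.0°)) = 232 V
  V4 = 10.6·(cos(-90.0°) + j·sin(-90.0°)) = 0 - j10.6 V
Step 2 — Sum components: V_total = 233.9 + j124.7 V.
Step 3 — Convert to polar: |V_total| = 265 V, ∠V_total = 28.1°.

V_total = 265∠28.1° V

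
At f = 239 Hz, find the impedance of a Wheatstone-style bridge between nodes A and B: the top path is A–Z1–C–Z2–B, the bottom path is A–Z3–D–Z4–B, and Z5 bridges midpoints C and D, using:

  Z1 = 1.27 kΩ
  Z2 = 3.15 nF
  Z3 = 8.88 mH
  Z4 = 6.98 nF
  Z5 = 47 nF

Step 1 — Angular frequency: ω = 2π·f = 2π·239 = 1502 rad/s.
Step 2 — Component impedances:
  Z1: Z = R = 1270 Ω
  Z2: Z = 1/(jωC) = -j/(ω·C) = 0 - j2.114e+05 Ω
  Z3: Z = jωL = j·1502·0.00888 = 0 + j13.33 Ω
  Z4: Z = 1/(jωC) = -j/(ω·C) = 0 - j9.54e+04 Ω
  Z5: Z = 1/(jωC) = -j/(ω·C) = 0 - j1.417e+04 Ω
Step 3 — Bridge requires nodal analysis (the Z5 bridge couples midpoints C and D, so the two paths cannot be reduced to a simple series/parallel combination). Setting node B to ground and injecting 1 A at node A, the 3-node admittance system at A, C, D solves to V_A = Z_AB = 121.2 - j6.574e+04 Ω = 6.574e+04∠-89.9° Ω.

Z = 121.2 - j6.574e+04 Ω = 6.574e+04∠-89.9° Ω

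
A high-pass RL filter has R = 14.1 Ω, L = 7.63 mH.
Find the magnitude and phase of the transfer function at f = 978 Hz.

Step 1 — Angular frequency: ω = 2π·978 = 6145 rad/s.
Step 2 — Transfer function: H(jω) = jωL/(R + jωL).
Step 3 — Numerator jωL = j·46.89; denominator R + jωL = 14.1 + j46.89.
Step 4 — H = 0.9171 + j0.2758.
Step 5 — Magnitude: |H| = 0.9576 (-0.4 dB); phase: φ = 16.7°.

|H| = 0.9576 (-0.4 dB), φ = 16.7°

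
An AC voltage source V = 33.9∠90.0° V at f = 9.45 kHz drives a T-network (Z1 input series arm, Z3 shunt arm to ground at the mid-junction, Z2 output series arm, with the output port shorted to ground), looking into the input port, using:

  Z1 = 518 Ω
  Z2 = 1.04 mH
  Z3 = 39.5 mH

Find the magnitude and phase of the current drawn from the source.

Step 1 — Angular frequency: ω = 2π·f = 2π·9450 = 5.938e+04 rad/s.
Step 2 — Component impedances:
  Z1: Z = R = 518 Ω
  Z2: Z = jωL = j·5.938e+04·0.00104 = 0 + j61.75 Ω
  Z3: Z = jωL = j·5.938e+04·0.0395 = 0 + j2345 Ω
Step 3 — With the output port shorted to ground, the output series arm Z2 runs from the junction to ground; the shunt arm Z3 also runs from the junction to ground. They appear in parallel: Z3 || Z2 = 0 + j60.17 Ω.
Step 4 — Series with input arm Z1: Z_in = Z1 + (Z3 || Z2) = 518 + j60.17 Ω = 521.5∠6.6° Ω.
Step 5 — Source phasor: V = 33.9∠90.0° V = 0 + j33.9 V.
Step 6 — Ohm's law: I = V / Z_total = (0 + j33.9) / (518 + j60.17) = 0.0075 + j0.06457 A.
Step 7 — Convert to polar: |I| = 0.06501 A, ∠I = 83.4°.

I = 0.06501∠83.4° A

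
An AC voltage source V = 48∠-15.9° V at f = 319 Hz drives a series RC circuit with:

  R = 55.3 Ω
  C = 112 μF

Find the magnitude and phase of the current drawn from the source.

Step 1 — Angular frequency: ω = 2π·f = 2π·319 = 2004 rad/s.
Step 2 — Component impedances:
  R: Z = R = 55.3 Ω
  C: Z = 1/(jωC) = -j/(ω·C) = 0 - j4.455 Ω
Step 3 — Series combination: Z_total = R + C = 55.3 - j4.455 Ω = 55.48∠-4.6° Ω.
Step 4 — Source phasor: V = 48∠-15.9° V = 46.16 - j13.15 V.
Step 5 — Ohm's law: I = V / Z_total = (46.16 - j13.15) / (55.3 - j4.455) = 0.8484 - j0.1694 A.
Step 6 — Convert to polar: |I| = 0.8652 A, ∠I = -11.3°.

I = 0.8652∠-11.3° A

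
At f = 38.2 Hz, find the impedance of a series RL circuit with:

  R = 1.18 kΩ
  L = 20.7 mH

Step 1 — Angular frequency: ω = 2π·f = 2π·38.2 = 240 rad/s.
Step 2 — Component impedances:
  R: Z = R = 1180 Ω
  L: Z = jωL = j·240·0.0207 = 0 + j4.968 Ω
Step 3 — Series combination: Z_total = R + L = 1180 + j4.968 Ω = 1180∠0.2° Ω.

Z = 1180 + j4.968 Ω = 1180∠0.2° Ω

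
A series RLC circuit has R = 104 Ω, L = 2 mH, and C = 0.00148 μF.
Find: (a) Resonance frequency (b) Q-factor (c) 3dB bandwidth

Step 1 — Resonance condition Im(Z)=0 gives ω₀ = 1/√(LC).
Step 2 — ω₀ = 1/√(0.002·1.48e-09) = 5.812e+05 rad/s.
Step 3 — f₀ = ω₀/(2π) = 9.251e+04 Hz.
Step 4 — Series Q: Q = ω₀L/R = 5.812e+05·0.002/104 = 11.18.
Step 5 — 3dB bandwidth: Δω = ω₀/Q = 5.2e+04 rad/s; BW = Δω/(2π) = 8276 Hz.

(a) f₀ = 9.251e+04 Hz  (b) Q = 11.18  (c) BW = 8276 Hz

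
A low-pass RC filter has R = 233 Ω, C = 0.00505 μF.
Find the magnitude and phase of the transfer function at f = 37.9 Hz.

Step 1 — Angular frequency: ω = 2π·37.9 = 238.1 rad/s.
Step 2 — Transfer function: H(jω) = 1/(1 + jωRC).
Step 3 — Denominator: 1 + jωRC = 1 + j·238.1·233·5.05e-09 = 1 + j0.0002802.
Step 4 — H = 1 - j0.0002802.
Step 5 — Magnitude: |H| = 1 (-0.0 dB); phase: φ = -0.0°.

|H| = 1 (-0.0 dB), φ = -0.0°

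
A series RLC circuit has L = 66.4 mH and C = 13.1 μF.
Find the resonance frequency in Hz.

Step 1 — Resonance condition Im(Z)=0 gives ω₀ = 1/√(LC).
Step 2 — ω₀ = 1/√(0.0664·1.31e-05) = 1072 rad/s.
Step 3 — f₀ = ω₀/(2π) = 170.6 Hz.

f₀ = 170.6 Hz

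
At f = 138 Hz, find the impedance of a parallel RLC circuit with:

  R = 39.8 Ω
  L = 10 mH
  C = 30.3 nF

Step 1 — Angular frequency: ω = 2π·f = 2π·138 = 867.1 rad/s.
Step 2 — Component impedances:
  R: Z = R = 39.8 Ω
  L: Z = jωL = j·867.1·0.01 = 0 + j8.671 Ω
  C: Z = 1/(jωC) = -j/(ω·C) = 0 - j3.806e+04 Ω
Step 3 — Parallel combination: 1/Z_total = 1/R + 1/L + 1/C; Z_total = 1.804 + j8.28 Ω = 8.474∠77.7° Ω.

Z = 1.804 + j8.28 Ω = 8.474∠77.7° Ω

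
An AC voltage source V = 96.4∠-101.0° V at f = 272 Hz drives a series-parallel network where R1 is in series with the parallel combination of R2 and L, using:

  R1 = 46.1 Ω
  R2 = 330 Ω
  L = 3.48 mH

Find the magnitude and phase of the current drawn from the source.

Step 1 — Angular frequency: ω = 2π·f = 2π·272 = 1709 rad/s.
Step 2 — Component impedances:
  R1: Z = R = 46.1 Ω
  R2: Z = R = 330 Ω
  L: Z = jωL = j·1709·0.00348 = 0 + j5.947 Ω
Step 3 — Parallel branch: R2 || L = 1/(1/R2 + 1/L) = 0.1072 + j5.945 Ω.
Step 4 — Series with R1: Z_total = R1 + (R2 || L) = 46.21 + j5.945 Ω = 46.59∠7.3° Ω.
Step 5 — Source phasor: V = 96.4∠-101.0° V = -18.39 - j94.63 V.
Step 6 — Ohm's law: I = V / Z_total = (-18.39 - j94.63) / (46.21 + j5.945) = -0.6508 - j1.964 A.
Step 7 — Convert to polar: |I| = 2.069 A, ∠I = -108.3°.

I = 2.069∠-108.3° A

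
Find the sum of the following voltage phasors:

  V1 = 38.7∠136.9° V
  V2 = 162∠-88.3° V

Step 1 — Convert each phasor to rectangular form:
  V1 = 38.7·(cos(136.9°) + j·sin(136.9°)) = -28.26 + j26.44 V
  V2 = 162·(cos(-88.3°) + j·sin(-88.3°)) = 4.806 - j161.9 V
Step 2 — Sum components: V_total = -23.45 - j135.5 V.
Step 3 — Convert to polar: |V_total| = 137.5 V, ∠V_total = -99.8°.

V_total = 137.5∠-99.8° V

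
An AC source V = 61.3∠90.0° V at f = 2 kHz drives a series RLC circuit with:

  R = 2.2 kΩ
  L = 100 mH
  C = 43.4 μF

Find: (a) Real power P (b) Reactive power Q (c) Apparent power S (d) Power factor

Step 1 — Angular frequency: ω = 2π·f = 2π·2000 = 1.257e+04 rad/s.
Step 2 — Component impedances:
  R: Z = R = 2200 Ω
  L: Z = jωL = j·1.257e+04·0.1 = 0 + j1257 Ω
  C: Z = 1/(jωC) = -j/(ω·C) = 0 - j1.834 Ω
Step 3 — Series combination: Z_total = R + L + C = 2200 + j1255 Ω = 2533∠29.7° Ω.
Step 4 — Source phasor: V = 61.3∠90.0° V = 0 + j61.3 V.
Step 5 — Current: I = V / Z = 0.01199 + j0.02102 A = 0.0242∠60.3° A.
Step 6 — Complex power: S = V·I* = 1.289 + j0.7351 VA.
Step 7 — Real power: P = Re(S) = 1.289 W.
Step 8 — Reactive power: Q = Im(S) = 0.7351 VAR.
Step 9 — Apparent power: |S| = 1.484 VA.
Step 10 — Power factor: PF = P/|S| = 0.8686 (lagging).

(a) P = 1.289 W  (b) Q = 0.7351 VAR  (c) S = 1.484 VA  (d) PF = 0.8686 (lagging)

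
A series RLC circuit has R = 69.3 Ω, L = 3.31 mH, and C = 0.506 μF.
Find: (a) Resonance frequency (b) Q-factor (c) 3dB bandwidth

Step 1 — Resonance: ω₀ = 1/√(LC) = 1/√(0.00331·5.06e-07) = 2.443e+04 rad/s.
Step 2 — f₀ = ω₀/(2π) = 3889 Hz.
Step 3 — Series Q: Q = ω₀L/R = 2.443e+04·0.00331/69.3 = 1.167.
Step 4 — Bandwidth: Δω = ω₀/Q = 2.094e+04 rad/s; BW = Δω/(2π) = 3332 Hz.

(a) f₀ = 3889 Hz  (b) Q = 1.167  (c) BW = 3332 Hz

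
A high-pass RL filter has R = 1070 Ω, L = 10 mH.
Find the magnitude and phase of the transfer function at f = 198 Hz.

Step 1 — Angular frequency: ω = 2π·198 = 1244 rad/s.
Step 2 — Transfer function: H(jω) = jωL/(R + jωL).
Step 3 — Numerator jωL = j·12.44; denominator R + jωL = 1070 + j12.44.
Step 4 — H = 0.0001352 + j0.01163.
Step 5 — Magnitude: |H| = 0.01163 (-38.7 dB); phase: φ = 89.3°.

|H| = 0.01163 (-38.7 dB), φ = 89.3°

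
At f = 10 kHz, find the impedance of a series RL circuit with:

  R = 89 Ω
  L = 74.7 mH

Step 1 — Angular frequency: ω = 2π·f = 2π·1e+04 = 6.283e+04 rad/s.
Step 2 — Component impedances:
  R: Z = R = 89 Ω
  L: Z = jωL = j·6.283e+04·0.0747 = 0 + j4694 Ω
Step 3 — Series combination: Z_total = R + L = 89 + j4694 Ω = 4694∠88.9° Ω.

Z = 89 + j4694 Ω = 4694∠88.9° Ω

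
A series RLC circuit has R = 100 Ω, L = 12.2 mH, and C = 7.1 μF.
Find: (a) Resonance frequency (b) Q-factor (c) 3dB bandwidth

Step 1 — Resonance: ω₀ = 1/√(LC) = 1/√(0.0122·7.1e-06) = 3398 rad/s.
Step 2 — f₀ = ω₀/(2π) = 540.8 Hz.
Step 3 — Series Q: Q = ω₀L/R = 3398·0.0122/100 = 0.4145.
Step 4 — Bandwidth: Δω = ω₀/Q = 8197 rad/s; BW = Δω/(2π) = 1305 Hz.

(a) f₀ = 540.8 Hz  (b) Q = 0.4145  (c) BW = 1305 Hz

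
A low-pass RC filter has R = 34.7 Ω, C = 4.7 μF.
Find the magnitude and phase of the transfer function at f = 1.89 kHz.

Step 1 — Angular frequency: ω = 2π·1890 = 1.188e+04 rad/s.
Step 2 — Transfer function: H(jω) = 1/(1 + jωRC).
Step 3 — Denominator: 1 + jωRC = 1 + j·1.188e+04·34.7·4.7e-06 = 1 + j1.937.
Step 4 — H = 0.2105 - j0.4077.
Step 5 — Magnitude: |H| = 0.4588 (-6.8 dB); phase: φ = -62.7°.

|H| = 0.4588 (-6.8 dB), φ = -62.7°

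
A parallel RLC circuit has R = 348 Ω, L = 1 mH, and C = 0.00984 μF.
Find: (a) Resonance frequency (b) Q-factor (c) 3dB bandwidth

Step 1 — Resonance: ω₀ = 1/√(LC) = 1/√(0.001·9.84e-09) = 3.188e+05 rad/s.
Step 2 — f₀ = ω₀/(2π) = 5.074e+04 Hz.
Step 3 — Parallel Q: Q = R/(ω₀L) = 348/(3.188e+05·0.001) = 1.092.
Step 4 — Bandwidth: Δω = ω₀/Q = 2.92e+05 rad/s; BW = Δω/(2π) = 4.648e+04 Hz.

(a) f₀ = 5.074e+04 Hz  (b) Q = 1.092  (c) BW = 4.648e+04 Hz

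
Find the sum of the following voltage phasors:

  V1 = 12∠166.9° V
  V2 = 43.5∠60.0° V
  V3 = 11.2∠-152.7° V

Step 1 — Convert each phasor to rectangular form:
  V1 = 12·(cos(166.9°) + j·sin(166.9°)) = -11.69 + j2.72 V
  V2 = 43.5·(cos(60.0°) + j·sin(60.0°)) = 21.75 + j37.67 V
  V3 = 11.2·(cos(-152.7°) + j·sin(-152.7°)) = -9.953 - j5.137 V
Step 2 — Sum components: V_total = 0.1098 + j35.26 V.
Step 3 — Convert to polar: |V_total| = 35.26 V, ∠V_total = 89.8°.

V_total = 35.26∠89.8° V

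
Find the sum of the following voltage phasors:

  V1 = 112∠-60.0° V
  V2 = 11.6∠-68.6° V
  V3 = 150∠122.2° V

Step 1 — Convert each phasor to rectangular form:
  V1 = 112·(cos(-60.0°) + j·sin(-60.0°)) = 56 - j96.99 V
  V2 = 11.6·(cos(-68.6°) + j·sin(-68.6°)) = 4.233 - j10.8 V
  V3 = 150·(cos(122.2°) + j·sin(122.2°)) = -79.93 + j126.9 V
Step 2 — Sum components: V_total = -19.7 + j19.13 V.
Step 3 — Convert to polar: |V_total| = 27.46 V, ∠V_total = 135.8°.

V_total = 27.46∠135.8° V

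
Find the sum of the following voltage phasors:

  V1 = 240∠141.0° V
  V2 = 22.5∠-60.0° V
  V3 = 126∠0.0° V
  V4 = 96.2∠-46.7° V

Step 1 — Convert each phasor to rectangular form:
  V1 = 240·(cos(141.0°) + j·sin(141.0°)) = -186.5 + j151 V
  V2 = 22.5·(cos(-60.0°) + j·sin(-60.0°)) = 11.25 - j19.49 V
  V3 = 126·(cos(0.0°) + j·sin(0.0°)) = 126 V
  V4 = 96.2·(cos(-46.7°) + j·sin(-46.7°)) = 65.98 - j70.01 V
Step 2 — Sum components: V_total = 16.71 + j61.54 V.
Step 3 — Convert to polar: |V_total| = 63.77 V, ∠V_total = 74.8°.

V_total = 63.77∠74.8° V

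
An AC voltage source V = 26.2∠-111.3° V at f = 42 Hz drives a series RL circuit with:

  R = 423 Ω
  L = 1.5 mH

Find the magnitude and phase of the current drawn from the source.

Step 1 — Angular frequency: ω = 2π·f = 2π·42 = 263.9 rad/s.
Step 2 — Component impedances:
  R: Z = R = 423 Ω
  L: Z = jωL = j·263.9·0.0015 = 0 + j0.3958 Ω
Step 3 — Series combination: Z_total = R + L = 423 + j0.3958 Ω = 423∠0.1° Ω.
Step 4 — Source phasor: V = 26.2∠-111.3° V = -9.517 - j24.41 V.
Step 5 — Ohm's law: I = V / Z_total = (-9.517 - j24.41) / (423 + j0.3958) = -0.02255 - j0.05769 A.
Step 6 — Convert to polar: |I| = 0.06194 A, ∠I = -111.4°.

I = 0.06194∠-111.4° A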